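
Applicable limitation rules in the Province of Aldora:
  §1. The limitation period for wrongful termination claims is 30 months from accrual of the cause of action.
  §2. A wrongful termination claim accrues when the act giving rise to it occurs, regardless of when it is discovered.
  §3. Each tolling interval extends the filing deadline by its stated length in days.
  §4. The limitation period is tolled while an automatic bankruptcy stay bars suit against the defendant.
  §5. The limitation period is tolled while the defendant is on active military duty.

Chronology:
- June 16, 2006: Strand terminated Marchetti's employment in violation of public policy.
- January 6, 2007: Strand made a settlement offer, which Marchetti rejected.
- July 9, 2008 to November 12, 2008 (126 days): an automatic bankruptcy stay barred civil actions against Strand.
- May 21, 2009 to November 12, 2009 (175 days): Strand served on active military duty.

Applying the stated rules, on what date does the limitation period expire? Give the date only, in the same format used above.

The cause of action accrued on June 16, 2006, the date of the act.
The untolled deadline — 30 months after June 16, 2006 — is December 16, 2008.
The period was tolled for 126 days by the automatic bankruptcy stay (July 9, 2008 to November 12, 2008), pushing the deadline to April 21, 2009.
The defendant's active military service starting May 21, 2009 came too late — the period had run on April 21, 2009 — and so does not extend the deadline.
Nothing else in the chronology tolls or restarts the period.

April 21, 2009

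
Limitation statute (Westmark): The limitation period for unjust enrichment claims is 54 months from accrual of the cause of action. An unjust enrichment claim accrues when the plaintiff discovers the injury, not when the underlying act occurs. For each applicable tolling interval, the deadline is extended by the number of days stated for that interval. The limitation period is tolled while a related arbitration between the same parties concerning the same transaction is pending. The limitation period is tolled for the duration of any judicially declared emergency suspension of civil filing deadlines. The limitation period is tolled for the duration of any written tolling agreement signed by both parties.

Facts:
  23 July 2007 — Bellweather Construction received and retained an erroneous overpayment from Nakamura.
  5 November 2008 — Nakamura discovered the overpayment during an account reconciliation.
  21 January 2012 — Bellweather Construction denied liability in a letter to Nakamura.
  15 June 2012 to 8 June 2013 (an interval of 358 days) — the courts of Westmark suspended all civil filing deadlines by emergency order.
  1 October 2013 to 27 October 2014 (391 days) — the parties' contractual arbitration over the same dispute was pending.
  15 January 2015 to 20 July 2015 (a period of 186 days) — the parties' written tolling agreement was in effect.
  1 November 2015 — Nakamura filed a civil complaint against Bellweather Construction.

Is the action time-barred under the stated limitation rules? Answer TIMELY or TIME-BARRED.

TIMELY

Under the discovery rule, the claim accrued on 5 November 2008, when Nakamura discovered the injury — not on the 23 July 2007 date of the underlying act.
54 months from 5 November 2008 is 5 May 2013.
The period was tolled for 358 days by the emergency suspension of filing deadlines (15 June 2012 to 8 June 2013), pushing the deadline to 28 April 2014.
Because the pending related arbitration ran from 1 October 2013 to 27 October 2014, the deadline is extended by 391 days to 24 May 2015.
Because the written tolling agreement ran from 15 January 2015 to 20 July 2015, the deadline is extended by 186 days to 26 November 2015.
None of the other events listed affects the running of the period under the stated rules.
The 1 November 2015 filing precedes the 26 November 2015 deadline; the claim is timely.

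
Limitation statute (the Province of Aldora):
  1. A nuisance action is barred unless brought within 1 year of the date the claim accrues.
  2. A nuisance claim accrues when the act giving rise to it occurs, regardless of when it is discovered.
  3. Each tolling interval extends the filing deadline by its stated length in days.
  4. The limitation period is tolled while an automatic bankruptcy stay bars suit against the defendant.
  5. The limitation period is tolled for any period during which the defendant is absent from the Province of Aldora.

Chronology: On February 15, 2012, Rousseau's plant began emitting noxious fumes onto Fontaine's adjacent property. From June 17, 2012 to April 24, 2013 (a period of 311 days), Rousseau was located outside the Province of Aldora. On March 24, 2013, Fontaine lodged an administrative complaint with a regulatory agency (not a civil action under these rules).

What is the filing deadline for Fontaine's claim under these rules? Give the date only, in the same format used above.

December 23, 2013

The claim accrued on February 15, 2012, when the wrongful act occurred.
Adding the 1 year base period to February 15, 2012 gives a deadline of February 15, 2013, before any tolling.
The period was tolled for 311 days by the defendant's absence from the jurisdiction (June 17, 2012 to April 24, 2013), pushing the deadline to December 23, 2013.
None of the other events listed affects the running of the period under the stated rules.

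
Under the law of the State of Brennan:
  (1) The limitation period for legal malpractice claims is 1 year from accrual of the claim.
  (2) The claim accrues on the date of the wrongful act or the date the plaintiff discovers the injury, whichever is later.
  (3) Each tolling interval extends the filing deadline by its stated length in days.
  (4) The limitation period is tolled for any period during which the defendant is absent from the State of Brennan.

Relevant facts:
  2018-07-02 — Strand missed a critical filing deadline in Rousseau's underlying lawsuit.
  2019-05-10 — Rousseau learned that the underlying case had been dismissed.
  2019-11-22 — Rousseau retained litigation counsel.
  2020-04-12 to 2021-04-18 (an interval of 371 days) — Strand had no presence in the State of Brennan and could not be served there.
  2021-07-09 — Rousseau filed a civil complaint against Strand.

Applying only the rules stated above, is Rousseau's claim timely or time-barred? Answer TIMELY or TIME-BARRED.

Because discovery on 2019-05-10 post-dates the 2018-07-02 act, accrual under the later-of rule falls on 2019-05-10.
1 year from 2019-05-10 is 2020-05-10.
Because the defendant's absence from the jurisdiction ran from 2020-04-12 to 2021-04-18, the deadline is extended by 371 days to 2021-05-16.
Nothing else in the chronology tolls or restarts the period.
Filing on 2021-07-09 missed the 2021-05-16 deadline — the action is time-barred.

TIME-BARRED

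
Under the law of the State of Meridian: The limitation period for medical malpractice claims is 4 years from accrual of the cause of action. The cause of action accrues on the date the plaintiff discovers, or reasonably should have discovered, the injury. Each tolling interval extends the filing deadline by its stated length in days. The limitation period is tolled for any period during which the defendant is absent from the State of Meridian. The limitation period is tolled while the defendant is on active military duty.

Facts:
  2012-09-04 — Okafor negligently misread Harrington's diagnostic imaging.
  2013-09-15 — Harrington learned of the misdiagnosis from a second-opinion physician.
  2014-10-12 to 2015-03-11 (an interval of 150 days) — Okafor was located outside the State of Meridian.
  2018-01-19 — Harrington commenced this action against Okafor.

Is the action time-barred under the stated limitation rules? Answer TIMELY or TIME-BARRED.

TIMELY

The claim did not accrue until Harrington discovered the injury on 2013-09-15; the 2012-09-04 act date does not start the clock under the stated rule.
4 years from 2013-09-15 is 2017-09-15.
The defendant's absence from the jurisdiction from 2014-10-12 to 2015-03-11 tolled the period for 150 days, extending the deadline to 2018-02-12.
Harrington filed on 2018-01-19, before the 2018-02-12 deadline, so the action is timely.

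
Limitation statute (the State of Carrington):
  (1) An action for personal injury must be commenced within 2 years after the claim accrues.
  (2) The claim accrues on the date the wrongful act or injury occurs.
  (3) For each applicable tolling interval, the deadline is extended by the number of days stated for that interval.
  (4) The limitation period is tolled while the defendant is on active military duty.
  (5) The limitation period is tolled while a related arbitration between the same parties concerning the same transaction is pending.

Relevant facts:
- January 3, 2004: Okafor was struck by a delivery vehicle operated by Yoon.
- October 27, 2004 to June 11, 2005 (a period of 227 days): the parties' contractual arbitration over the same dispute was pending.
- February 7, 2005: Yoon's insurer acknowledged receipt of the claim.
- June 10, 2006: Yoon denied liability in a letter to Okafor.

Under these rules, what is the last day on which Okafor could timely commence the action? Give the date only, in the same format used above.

The claim accrued on January 3, 2004, when the wrongful act occurred.
2 years from January 3, 2004 is January 3, 2006.
The period was tolled for 227 days by the pending related arbitration (October 27, 2004 to June 11, 2005), pushing the deadline to August 18, 2006.
None of the other events listed affects the running of the period under the stated rules.

August 18, 2006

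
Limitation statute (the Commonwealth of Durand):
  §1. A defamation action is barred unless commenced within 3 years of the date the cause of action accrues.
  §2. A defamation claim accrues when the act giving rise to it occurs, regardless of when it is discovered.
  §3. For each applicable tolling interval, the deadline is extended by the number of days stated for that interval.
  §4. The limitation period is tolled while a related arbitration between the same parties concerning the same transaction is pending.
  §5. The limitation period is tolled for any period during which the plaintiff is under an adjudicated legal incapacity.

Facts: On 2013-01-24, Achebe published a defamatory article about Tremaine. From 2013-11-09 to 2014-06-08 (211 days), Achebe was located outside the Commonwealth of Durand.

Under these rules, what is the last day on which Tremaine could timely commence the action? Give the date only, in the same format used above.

2016-01-24

The claim accrued on 2013-01-24, when the wrongful act occurred.
Adding the 3 years base period to 2013-01-24 gives a deadline of 2016-01-24, before any tolling.
Although the defendant's absence ran from 2013-11-09 to 2014-06-08, the stated rules do not make that a tolling event, so it is disregarded.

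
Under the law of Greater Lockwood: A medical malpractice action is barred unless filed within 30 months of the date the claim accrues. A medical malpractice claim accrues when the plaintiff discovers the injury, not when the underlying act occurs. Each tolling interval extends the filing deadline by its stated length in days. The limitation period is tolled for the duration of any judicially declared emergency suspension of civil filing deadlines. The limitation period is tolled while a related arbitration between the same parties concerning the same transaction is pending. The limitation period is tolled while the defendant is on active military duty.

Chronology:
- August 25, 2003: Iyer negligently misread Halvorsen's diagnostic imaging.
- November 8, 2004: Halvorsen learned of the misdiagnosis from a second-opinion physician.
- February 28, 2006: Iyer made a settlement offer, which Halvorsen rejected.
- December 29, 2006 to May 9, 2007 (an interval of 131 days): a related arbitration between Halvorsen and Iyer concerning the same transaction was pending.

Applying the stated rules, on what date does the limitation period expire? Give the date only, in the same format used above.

September 16, 2007

The claim did not accrue until Halvorsen discovered the injury on November 8, 2004; the August 25, 2003 act date does not start the clock under the stated rule.
The untolled deadline — 30 months after November 8, 2004 — is May 8, 2007.
Because the pending related arbitration ran from December 29, 2006 to May 9, 2007, the deadline is extended by 131 days to September 16, 2007.
None of the other events listed affects the running of the period under the stated rules.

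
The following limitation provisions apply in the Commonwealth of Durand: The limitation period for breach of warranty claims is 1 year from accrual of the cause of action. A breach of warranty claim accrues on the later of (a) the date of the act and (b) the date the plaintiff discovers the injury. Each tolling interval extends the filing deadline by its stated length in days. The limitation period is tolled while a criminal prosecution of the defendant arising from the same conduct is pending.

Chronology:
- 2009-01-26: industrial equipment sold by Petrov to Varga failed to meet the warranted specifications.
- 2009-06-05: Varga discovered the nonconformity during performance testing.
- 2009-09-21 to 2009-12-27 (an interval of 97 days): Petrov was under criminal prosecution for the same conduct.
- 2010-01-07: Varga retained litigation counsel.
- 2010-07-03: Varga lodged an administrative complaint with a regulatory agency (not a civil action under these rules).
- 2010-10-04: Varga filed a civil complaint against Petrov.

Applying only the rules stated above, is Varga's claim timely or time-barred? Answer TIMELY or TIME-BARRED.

TIME-BARRED

The claim accrued on 2009-06-05 — the later of the 2009-01-26 act and the 2009-06-05 discovery.
The untolled deadline — 1 year after 2009-06-05 — is 2010-06-05.
Because the pending criminal prosecution ran from 2009-09-21 to 2009-12-27, the deadline is extended by 97 days to 2010-09-10.
None of the other events listed affects the running of the period under the stated rules.
Filing on 2010-10-04 missed the 2010-09-10 deadline — the action is time-barred.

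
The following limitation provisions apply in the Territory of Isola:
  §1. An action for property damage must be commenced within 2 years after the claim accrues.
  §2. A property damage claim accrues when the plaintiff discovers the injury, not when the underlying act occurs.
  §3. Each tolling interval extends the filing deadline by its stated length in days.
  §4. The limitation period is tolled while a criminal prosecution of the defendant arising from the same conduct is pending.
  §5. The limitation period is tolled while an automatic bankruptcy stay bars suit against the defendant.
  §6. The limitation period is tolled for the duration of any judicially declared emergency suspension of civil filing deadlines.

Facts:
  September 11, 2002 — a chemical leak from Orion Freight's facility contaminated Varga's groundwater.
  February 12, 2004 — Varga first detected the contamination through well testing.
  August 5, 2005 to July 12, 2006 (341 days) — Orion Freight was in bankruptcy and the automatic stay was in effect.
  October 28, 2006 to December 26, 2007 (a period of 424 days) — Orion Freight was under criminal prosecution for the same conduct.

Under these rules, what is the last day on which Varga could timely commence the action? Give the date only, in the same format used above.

March 18, 2008

Accrual is tied to discovery, so the period began on February 12, 2004 rather than on September 11, 2002 when the act occurred.
The untolled deadline — 2 years after February 12, 2004 — is February 12, 2006.
The period was tolled for 341 days by the automatic bankruptcy stay (August 5, 2005 to July 12, 2006), pushing the deadline to January 19, 2007.
Because the pending criminal prosecution ran from October 28, 2006 to December 26, 2007, the deadline is extended by 424 days to March 18, 2008.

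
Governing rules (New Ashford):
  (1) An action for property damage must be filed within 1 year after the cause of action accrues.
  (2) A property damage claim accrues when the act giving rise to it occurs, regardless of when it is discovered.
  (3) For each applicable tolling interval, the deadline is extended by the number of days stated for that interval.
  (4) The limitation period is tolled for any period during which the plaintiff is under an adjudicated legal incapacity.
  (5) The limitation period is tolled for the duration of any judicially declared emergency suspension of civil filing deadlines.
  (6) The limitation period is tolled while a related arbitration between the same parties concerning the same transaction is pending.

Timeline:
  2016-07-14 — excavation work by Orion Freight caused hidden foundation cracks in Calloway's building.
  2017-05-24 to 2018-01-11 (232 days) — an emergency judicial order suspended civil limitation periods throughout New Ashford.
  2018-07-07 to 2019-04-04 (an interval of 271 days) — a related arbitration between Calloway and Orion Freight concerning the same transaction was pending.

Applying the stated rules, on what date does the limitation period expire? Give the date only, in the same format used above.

The claim accrued on 2016-07-14, when the wrongful act occurred.
Adding the 1 year base period to 2016-07-14 gives a deadline of 2017-07-14, before any tolling.
Because the emergency suspension of filing deadlines ran from 2017-05-24 to 2018-01-11, the deadline is extended by 232 days to 2018-03-03.
The pending related arbitration from 2018-07-07 to 2019-04-04 began after the period had already run on 2018-03-03, so it has no tolling effect.

2018-03-03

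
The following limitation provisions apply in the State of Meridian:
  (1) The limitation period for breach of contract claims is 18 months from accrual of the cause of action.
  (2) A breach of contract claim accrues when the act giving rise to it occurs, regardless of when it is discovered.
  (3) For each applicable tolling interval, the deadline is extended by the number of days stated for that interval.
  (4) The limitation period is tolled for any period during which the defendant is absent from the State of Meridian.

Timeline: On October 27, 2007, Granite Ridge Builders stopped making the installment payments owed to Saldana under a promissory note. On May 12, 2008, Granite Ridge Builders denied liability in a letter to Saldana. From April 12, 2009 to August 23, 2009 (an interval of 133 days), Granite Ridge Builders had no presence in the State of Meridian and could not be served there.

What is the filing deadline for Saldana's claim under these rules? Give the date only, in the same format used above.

September 7, 2009

The limitation period began to run on October 27, 2007.
18 months from October 27, 2007 is April 27, 2009.
The period was tolled for 133 days by the defendant's absence from the jurisdiction (April 12, 2009 to August 23, 2009), pushing the deadline to September 7, 2009.
None of the other events listed affects the running of the period under the stated rules.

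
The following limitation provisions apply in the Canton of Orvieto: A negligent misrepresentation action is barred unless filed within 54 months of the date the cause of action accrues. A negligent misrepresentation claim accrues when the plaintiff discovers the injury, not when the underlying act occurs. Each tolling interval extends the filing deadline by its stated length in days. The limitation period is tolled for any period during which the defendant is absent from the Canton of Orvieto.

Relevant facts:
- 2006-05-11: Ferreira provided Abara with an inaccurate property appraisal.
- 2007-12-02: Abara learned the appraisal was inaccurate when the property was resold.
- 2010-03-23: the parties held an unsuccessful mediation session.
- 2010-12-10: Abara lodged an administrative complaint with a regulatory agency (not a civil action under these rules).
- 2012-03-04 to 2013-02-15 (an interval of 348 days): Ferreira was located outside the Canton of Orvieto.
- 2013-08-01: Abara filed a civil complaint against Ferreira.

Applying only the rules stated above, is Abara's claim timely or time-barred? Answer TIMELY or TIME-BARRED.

Accrual is tied to discovery, so the period began on 2007-12-02 rather than on 2006-05-11 when the act occurred.
The untolled deadline — 54 months after 2007-12-02 — is 2012-06-02.
The defendant's absence from the jurisdiction from 2012-03-04 to 2013-02-15 tolled the period for 348 days, extending the deadline to 2013-05-16.
None of the other events listed affects the running of the period under the stated rules.
Abara filed on 2013-08-01, after the 2013-05-16 deadline, so the action is time-barred.

TIME-BARRED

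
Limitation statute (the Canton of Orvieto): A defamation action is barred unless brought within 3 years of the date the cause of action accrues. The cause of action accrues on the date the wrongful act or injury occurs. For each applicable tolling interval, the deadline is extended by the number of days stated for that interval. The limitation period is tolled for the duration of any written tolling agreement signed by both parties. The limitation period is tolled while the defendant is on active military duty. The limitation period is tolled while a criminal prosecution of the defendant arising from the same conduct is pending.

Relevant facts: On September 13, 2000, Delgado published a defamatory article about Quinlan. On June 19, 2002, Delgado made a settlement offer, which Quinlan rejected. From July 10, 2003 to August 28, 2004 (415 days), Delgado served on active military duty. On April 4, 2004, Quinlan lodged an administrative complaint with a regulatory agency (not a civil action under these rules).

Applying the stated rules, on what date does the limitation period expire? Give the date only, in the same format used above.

November 1, 2004

The cause of action accrued on September 13, 2000, the date of the act.
3 years from September 13, 2000 is September 13, 2003.
Because the defendant's active military service ran from July 10, 2003 to August 28, 2004, the deadline is extended by 415 days to November 1, 2004.
The other events in the timeline have no effect on the limitation period under the stated rules.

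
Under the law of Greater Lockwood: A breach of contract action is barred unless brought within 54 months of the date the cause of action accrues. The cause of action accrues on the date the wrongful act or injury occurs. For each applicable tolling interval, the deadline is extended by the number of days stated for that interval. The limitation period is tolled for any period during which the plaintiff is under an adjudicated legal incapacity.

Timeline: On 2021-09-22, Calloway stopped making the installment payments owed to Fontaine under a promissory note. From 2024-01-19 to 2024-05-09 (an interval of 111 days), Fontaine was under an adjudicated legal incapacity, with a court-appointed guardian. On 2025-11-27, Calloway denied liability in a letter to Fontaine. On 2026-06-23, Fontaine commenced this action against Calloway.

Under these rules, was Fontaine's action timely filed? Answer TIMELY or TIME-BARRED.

TIMELY

The limitation period began to run on 2021-09-22.
The untolled deadline — 54 months after 2021-09-22 — is 2026-03-22.
The plaintiff's legal incapacity from 2024-01-19 to 2024-05-09 tolled the period for 111 days, extending the deadline to 2026-07-11.
None of the other events listed affects the running of the period under the stated rules.
Fontaine filed on 2026-06-23, before the 2026-07-11 deadline, so the action is timely.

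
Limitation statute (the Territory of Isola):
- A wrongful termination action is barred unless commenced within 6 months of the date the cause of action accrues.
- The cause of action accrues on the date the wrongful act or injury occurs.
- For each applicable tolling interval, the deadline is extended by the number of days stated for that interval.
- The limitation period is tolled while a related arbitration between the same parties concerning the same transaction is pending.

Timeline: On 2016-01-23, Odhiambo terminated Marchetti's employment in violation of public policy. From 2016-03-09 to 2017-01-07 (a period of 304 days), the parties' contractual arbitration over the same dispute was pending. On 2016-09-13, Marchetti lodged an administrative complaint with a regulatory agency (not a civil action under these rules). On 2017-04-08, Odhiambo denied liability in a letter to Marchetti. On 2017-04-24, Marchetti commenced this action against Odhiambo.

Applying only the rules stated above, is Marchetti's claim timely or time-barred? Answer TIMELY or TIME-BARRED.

The claim accrued on 2016-01-23, when the wrongful act occurred.
The untolled deadline — 6 months after 2016-01-23 — is 2016-07-23.
The period was tolled for 304 days by the pending related arbitration (2016-03-09 to 2017-01-07), pushing the deadline to 2017-05-23.
None of the other events listed affects the running of the period under the stated rules.
Filing on 2017-04-24 beat the 2017-05-23 deadline — the action is timely.

TIMELY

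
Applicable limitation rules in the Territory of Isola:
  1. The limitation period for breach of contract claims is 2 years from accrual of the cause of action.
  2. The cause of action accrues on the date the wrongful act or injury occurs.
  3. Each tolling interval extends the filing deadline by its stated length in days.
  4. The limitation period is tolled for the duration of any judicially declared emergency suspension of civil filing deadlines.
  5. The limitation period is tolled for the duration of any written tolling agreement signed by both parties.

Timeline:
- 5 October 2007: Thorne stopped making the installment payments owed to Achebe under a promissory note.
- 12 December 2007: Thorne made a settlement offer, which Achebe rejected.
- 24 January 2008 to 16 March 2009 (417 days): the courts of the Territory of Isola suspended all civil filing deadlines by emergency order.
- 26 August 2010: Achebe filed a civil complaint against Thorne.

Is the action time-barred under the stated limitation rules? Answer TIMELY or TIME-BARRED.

TIMELY

The limitation period began to run on 5 October 2007.
Adding the 2 years base period to 5 October 2007 gives a deadline of 5 October 2009, before any tolling.
The emergency suspension of filing deadlines from 24 January 2008 to 16 March 2009 tolled the period for 417 days, extending the deadline to 26 November 2010.
Nothing else in the chronology tolls or restarts the period.
The 26 August 2010 filing precedes the 26 November 2010 deadline; the claim is timely.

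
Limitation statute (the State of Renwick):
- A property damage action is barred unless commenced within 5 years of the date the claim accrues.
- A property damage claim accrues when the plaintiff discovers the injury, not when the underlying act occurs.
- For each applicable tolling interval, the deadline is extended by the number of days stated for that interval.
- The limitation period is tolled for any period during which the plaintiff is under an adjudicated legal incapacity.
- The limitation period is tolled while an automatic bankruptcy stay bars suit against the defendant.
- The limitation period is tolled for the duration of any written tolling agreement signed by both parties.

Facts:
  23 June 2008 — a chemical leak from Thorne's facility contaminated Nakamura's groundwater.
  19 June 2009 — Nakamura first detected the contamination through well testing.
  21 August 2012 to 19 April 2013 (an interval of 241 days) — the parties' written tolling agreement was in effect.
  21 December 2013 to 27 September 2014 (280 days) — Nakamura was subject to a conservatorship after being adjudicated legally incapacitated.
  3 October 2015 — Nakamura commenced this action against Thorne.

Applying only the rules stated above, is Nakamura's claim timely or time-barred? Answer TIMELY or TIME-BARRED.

TIMELY

Under the discovery rule, the claim accrued on 19 June 2009, when Nakamura discovered the injury — not on the 23 June 2008 date of the underlying act.
The untolled deadline — 5 years after 19 June 2009 — is 19 June 2014.
Because the written tolling agreement ran from 21 August 2012 to 19 April 2013, the deadline is extended by 241 days to 15 February 2015.
Because the plaintiff's legal incapacity ran from 21 December 2013 to 27 September 2014, the deadline is extended by 280 days to 22 November 2015.
Nakamura filed on 3 October 2015, before the 22 November 2015 deadline, so the action is timely.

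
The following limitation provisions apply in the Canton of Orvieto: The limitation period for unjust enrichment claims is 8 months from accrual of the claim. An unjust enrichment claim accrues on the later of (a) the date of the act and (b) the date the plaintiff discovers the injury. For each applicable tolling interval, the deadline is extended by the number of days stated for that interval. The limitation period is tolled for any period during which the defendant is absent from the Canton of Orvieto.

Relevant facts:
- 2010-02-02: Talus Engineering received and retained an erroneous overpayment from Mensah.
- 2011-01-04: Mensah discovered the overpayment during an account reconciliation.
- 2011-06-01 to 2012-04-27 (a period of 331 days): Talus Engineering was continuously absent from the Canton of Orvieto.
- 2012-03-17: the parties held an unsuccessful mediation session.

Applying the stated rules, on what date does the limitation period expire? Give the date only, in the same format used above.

Because discovery on 2011-01-04 post-dates the 2010-02-02 act, accrual under the later-of rule falls on 2011-01-04.
Adding the 8 months base period to 2011-01-04 gives a deadline of 2011-09-04, before any tolling.
The defendant's absence from the jurisdiction from 2011-06-01 to 2012-04-27 tolled the period for 331 days, extending the deadline to 2012-07-31.
None of the other events listed affects the running of the period under the stated rules.

2012-07-31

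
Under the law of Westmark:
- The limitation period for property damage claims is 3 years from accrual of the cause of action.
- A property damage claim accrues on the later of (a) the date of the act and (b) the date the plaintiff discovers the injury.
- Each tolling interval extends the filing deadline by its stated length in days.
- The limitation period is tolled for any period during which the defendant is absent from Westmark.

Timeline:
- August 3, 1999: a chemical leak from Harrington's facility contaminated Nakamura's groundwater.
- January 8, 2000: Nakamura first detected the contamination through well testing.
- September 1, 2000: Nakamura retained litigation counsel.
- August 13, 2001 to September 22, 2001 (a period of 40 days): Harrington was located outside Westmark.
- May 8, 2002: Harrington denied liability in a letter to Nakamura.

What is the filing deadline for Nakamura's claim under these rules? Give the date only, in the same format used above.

Taking the later of the act (August 3, 1999) and discovery (January 8, 2000), the claim accrued on January 8, 2000.
The untolled deadline — 3 years after January 8, 2000 — is January 8, 2003.
The defendant's absence from the jurisdiction from August 13, 2001 to September 22, 2001 tolled the period for 40 days, extending the deadline to February 17, 2003.
None of the other events listed affects the running of the period under the stated rules.

February 17, 2003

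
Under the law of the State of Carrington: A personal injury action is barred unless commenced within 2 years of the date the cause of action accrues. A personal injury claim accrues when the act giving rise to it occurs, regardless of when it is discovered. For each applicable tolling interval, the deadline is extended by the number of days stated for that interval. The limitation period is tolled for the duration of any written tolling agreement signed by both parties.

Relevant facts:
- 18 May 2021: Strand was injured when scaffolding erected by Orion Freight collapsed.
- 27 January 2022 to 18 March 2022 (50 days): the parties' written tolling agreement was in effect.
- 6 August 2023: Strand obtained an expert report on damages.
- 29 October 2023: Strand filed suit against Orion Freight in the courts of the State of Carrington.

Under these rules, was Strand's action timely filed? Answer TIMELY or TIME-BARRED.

The claim accrued on 18 May 2021, when the wrongful act occurred.
The untolled deadline — 2 years after 18 May 2021 — is 18 May 2023.
The period was tolled for 50 days by the written tolling agreement (27 January 2022 to 18 March 2022), pushing the deadline to 7 July 2023.
Nothing else in the chronology tolls or restarts the period.
Strand filed on 29 October 2023, after the 7 July 2023 deadline, so the action is time-barred.

TIME-BARRED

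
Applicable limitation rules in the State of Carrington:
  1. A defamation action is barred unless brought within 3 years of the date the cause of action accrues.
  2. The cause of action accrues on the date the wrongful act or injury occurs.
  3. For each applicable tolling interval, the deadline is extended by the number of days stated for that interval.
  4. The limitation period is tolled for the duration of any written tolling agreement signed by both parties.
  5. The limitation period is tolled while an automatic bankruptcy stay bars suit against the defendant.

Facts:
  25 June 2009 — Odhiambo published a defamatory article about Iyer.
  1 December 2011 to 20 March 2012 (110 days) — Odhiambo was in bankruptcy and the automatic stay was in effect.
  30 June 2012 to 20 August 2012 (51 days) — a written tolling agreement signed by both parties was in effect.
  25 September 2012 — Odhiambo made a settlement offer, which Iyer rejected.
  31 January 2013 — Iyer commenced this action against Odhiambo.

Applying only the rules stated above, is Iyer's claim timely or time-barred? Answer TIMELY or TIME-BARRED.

The claim accrued on 25 June 2009, when the wrongful act occurred.
3 years from 25 June 2009 is 25 June 2012.
The automatic bankruptcy stay from 1 December 2011 to 20 March 2012 tolled the period for 110 days, extending the deadline to 13 October 2012.
Because the written tolling agreement ran from 30 June 2012 to 20 August 2012, the deadline is extended by 51 days to 3 December 2012.
The other events in the timeline have no effect on the limitation period under the stated rules.
Filing on 31 January 2013 missed the 3 December 2012 deadline — the action is time-barred.

TIME-BARRED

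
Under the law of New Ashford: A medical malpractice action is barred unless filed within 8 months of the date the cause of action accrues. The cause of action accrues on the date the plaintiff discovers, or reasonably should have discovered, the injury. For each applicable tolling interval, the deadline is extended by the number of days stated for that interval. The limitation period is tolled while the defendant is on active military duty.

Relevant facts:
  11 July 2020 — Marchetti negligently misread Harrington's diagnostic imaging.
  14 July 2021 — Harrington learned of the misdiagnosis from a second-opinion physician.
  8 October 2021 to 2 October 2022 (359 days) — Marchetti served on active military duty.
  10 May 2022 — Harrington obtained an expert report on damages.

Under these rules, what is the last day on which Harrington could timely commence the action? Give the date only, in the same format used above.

The claim did not accrue until Harrington discovered the injury on 14 July 2021; the 11 July 2020 act date does not start the clock under the stated rule.
Adding the 8 months base period to 14 July 2021 gives a deadline of 14 March 2022, before any tolling.
The period was tolled for 359 days by the defendant's active military service (8 October 2021 to 2 October 2022), pushing the deadline to 8 March 2023.
None of the other events listed affects the running of the period under the stated rules.

8 March 2023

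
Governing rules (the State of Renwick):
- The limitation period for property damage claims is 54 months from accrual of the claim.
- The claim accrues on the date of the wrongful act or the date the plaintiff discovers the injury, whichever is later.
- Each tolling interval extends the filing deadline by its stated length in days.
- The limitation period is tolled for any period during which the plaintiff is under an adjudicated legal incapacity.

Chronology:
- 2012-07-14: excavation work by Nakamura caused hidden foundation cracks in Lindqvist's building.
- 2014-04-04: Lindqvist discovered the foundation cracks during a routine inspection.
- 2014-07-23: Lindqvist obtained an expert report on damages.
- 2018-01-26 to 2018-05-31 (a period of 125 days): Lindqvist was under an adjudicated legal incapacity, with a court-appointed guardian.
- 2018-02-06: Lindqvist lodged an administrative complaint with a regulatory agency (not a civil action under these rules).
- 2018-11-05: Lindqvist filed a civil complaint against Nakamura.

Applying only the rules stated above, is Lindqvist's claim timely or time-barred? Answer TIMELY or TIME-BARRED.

Taking the later of the act (2012-07-14) and discovery (2014-04-04), the claim accrued on 2014-04-04.
Adding the 54 months base period to 2014-04-04 gives a deadline of 2018-10-04, before any tolling.
The period was tolled for 125 days by the plaintiff's legal incapacity (2018-01-26 to 2018-05-31), pushing the deadline to 2019-02-06.
The other events in the timeline have no effect on the limitation period under the stated rules.
Filing on 2018-11-05 beat the 2019-02-06 deadline — the action is timely.

TIMELY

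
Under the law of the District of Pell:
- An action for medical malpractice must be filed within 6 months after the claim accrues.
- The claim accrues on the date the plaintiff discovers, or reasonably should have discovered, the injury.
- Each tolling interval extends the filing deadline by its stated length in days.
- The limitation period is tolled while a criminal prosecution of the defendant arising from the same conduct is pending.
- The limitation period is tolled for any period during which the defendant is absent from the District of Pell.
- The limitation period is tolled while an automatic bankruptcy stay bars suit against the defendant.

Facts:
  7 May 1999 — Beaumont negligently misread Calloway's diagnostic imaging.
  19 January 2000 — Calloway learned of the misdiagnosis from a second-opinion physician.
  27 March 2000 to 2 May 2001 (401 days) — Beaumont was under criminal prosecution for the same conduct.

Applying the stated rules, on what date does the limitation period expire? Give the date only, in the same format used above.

Under the discovery rule, the claim accrued on 19 January 2000, when Calloway discovered the injury — not on the 7 May 1999 date of the underlying act.
Adding the 6 months base period to 19 January 2000 gives a deadline of 19 July 2000, before any tolling.
Because the pending criminal prosecution ran from 27 March 2000 to 2 May 2001, the deadline is extended by 401 days to 24 August 2001.

24 August 2001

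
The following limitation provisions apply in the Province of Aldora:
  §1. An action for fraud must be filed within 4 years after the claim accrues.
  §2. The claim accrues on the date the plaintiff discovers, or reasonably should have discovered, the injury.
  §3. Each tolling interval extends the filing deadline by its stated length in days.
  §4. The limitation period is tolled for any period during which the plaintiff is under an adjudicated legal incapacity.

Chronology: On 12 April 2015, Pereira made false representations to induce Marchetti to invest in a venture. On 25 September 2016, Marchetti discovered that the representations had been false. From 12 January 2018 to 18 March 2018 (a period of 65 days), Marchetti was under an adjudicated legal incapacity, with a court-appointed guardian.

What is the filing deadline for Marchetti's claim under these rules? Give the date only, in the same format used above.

Under the discovery rule, the claim accrued on 25 September 2016, when Marchetti discovered the injury — not on the 12 April 2015 date of the underlying act.
4 years from 25 September 2016 is 25 September 2020.
The period was tolled for 65 days by the plaintiff's legal incapacity (12 January 2018 to 18 March 2018), pushing the deadline to 29 November 2020.

29 November 2020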